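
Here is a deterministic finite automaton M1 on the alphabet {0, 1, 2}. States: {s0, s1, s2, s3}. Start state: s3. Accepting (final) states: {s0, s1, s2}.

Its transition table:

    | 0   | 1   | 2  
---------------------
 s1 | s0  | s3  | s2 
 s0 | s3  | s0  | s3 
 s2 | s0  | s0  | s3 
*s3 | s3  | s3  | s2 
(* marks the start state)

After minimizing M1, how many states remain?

Reachable states from the start: {s0,s2,s3}. Unreachable: {s1} — drop them.
P0 = {s0,s2} | {s3}.
Refine {s0,s2} on symbol 0: members go to different blocks, giving {s0} and {s2}.
The partition is now stable with 3 blocks: {s0} | {s3} | {s2}.

3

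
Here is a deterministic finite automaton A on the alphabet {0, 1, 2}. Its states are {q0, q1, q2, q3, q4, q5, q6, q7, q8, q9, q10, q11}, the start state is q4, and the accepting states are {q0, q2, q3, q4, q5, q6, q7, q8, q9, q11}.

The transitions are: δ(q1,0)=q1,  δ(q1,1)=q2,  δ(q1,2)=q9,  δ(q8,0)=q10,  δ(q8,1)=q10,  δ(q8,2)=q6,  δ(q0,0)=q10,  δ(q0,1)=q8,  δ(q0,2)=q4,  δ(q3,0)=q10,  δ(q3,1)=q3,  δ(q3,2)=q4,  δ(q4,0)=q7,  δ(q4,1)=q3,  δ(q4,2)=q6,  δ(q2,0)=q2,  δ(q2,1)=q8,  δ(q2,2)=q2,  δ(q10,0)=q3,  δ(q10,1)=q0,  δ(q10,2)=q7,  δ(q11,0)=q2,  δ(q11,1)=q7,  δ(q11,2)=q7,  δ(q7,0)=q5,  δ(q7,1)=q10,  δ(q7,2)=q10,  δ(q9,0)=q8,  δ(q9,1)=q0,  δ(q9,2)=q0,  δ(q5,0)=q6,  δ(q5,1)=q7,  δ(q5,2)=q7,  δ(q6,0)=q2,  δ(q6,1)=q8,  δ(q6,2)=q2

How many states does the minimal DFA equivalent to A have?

First remove the unreachable states {q1,q9,q11}; 9 states remain.
P0 = {q0,q2,q3,q4,q5,q6,q7,q8} | {q10}.
Refine {q0,q2,q3,q4,q5,q6,q7,q8} on symbol 0: members go to different blocks, giving {q2,q4,q5,q6,q7} and {q0,q3,q8}.
Split {q2,q4,q5,q6,q7} by δ(·,1) → {q2,q4,q6} and {q5} and {q7}.
Split {q2,q4,q6} by δ(·,0) → {q2,q6} and {q4}.
Refine {q0,q3,q8} on symbol 1: members go to different blocks, giving {q0,q3} and {q8}.
On input 1, block {q0,q3} splits into {q0} and {q3}.
The partition is now stable with 8 blocks: {q2,q6} | {q10} | {q0} | {q5} | {q7} | {q4} | {q8} | {q3}.

8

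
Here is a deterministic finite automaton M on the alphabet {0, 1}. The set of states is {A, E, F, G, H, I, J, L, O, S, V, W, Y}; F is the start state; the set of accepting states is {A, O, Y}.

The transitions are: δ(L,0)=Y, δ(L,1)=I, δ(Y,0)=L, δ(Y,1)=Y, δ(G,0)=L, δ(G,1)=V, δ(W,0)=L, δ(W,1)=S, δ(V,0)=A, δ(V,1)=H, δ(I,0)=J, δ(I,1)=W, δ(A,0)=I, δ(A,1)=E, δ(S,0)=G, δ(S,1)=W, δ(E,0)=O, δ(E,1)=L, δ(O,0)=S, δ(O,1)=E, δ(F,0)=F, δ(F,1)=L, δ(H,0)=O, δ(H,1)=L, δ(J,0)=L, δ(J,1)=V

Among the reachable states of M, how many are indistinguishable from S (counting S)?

2

Every state is reachable, so we keep all 13.
Initial partition by acceptance: {A,O,Y} | {E,F,G,H,I,J,L,S,V,W}.
Refine {A,O,Y} on symbol 1: members go to different blocks, giving {A,O} and {Y}.
Split {E,F,G,H,I,J,L,S,V,W} by δ(·,0) → {F,G,I,J,S,W} and {E,H,V} and {L}.
On input 0, block {F,G,I,J,S,W} splits into {G,J,W} and {F,I,S}.
On input 1, block {G,J,W} splits into {G,J} and {W}.
Refine {E,H,V} on symbol 1: members go to different blocks, giving {E,H} and {V}.
On input 0, block {F,I,S} splits into {I,S} and {F}.
The partition is now stable with 9 blocks: {A,O} | {G,J} | {Y} | {E,H} | {L} | {I,S} | {W} | {V} | {F}.
The equivalence class containing S is {I,S}, of size 2.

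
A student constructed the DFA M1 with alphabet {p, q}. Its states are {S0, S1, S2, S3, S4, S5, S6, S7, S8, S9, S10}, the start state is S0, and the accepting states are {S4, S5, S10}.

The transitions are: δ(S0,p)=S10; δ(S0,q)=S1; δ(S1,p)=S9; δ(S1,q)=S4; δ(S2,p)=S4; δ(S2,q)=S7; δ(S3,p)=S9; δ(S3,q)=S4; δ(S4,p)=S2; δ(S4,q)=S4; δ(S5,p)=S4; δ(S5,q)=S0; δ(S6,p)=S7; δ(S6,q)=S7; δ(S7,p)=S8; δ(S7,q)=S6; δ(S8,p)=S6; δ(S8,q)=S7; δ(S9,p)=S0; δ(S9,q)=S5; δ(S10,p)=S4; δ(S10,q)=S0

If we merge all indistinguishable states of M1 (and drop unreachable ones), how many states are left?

7

Reachable states from the start: {S0,S1,S2,S4,S5,S6,S7,S8,S9,S10}. Unreachable: {S3} — drop them.
Initial partition by acceptance: {S4,S5,S10} | {S0,S1,S2,S6,S7,S8,S9}.
Refine {S4,S5,S10} on symbol p: members go to different blocks, giving {S5,S10} and {S4}.
On input p, block {S0,S1,S2,S6,S7,S8,S9} splits into {S1,S6,S7,S8,S9} and {S0} and {S2}.
On input p, block {S1,S6,S7,S8,S9} splits into {S1,S6,S7,S8} and {S9}.
Split {S1,S6,S7,S8} by δ(·,p) → {S6,S7,S8} and {S1}.
The partition is now stable with 7 blocks: {S5,S10} | {S6,S7,S8} | {S4} | {S0} | {S2} | {S9} | {S1}.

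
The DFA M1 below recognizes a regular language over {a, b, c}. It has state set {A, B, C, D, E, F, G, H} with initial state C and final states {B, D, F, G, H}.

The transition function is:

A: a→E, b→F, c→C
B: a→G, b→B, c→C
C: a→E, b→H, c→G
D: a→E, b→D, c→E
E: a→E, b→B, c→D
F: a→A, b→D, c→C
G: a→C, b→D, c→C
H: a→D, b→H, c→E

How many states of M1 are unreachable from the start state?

BFS from C reaches {B, C, D, E, G, H}; the 2 state(s) A, F are never visited.

2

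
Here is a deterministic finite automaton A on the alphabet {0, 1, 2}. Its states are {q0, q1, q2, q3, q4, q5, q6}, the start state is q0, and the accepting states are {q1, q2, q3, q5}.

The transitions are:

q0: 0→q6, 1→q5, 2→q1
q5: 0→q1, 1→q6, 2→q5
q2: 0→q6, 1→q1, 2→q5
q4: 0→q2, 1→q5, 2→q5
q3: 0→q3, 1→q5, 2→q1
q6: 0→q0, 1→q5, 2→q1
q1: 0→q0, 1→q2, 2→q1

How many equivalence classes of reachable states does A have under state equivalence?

4

States {q3,q4} cannot be reached from the start state, so discard them.
Initial partition by acceptance: {q1,q2,q5} | {q0,q6}.
Split {q1,q2,q5} by δ(·,0) → {q1,q2} and {q5}.
On input 2, block {q1,q2} splits into {q1} and {q2}.
The partition is now stable with 4 blocks: {q1} | {q0,q6} | {q5} | {q2}.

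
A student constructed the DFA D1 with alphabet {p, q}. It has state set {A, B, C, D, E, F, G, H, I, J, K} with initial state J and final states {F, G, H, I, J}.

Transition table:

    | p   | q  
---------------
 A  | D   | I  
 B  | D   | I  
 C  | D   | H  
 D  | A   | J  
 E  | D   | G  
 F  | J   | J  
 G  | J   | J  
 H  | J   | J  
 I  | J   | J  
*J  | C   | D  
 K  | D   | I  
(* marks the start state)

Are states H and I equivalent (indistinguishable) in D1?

Yes

States {B,E,F,G,K} cannot be reached from the start state, so discard them.
Initial partition by acceptance: {H,I,J} | {A,C,D}.
Refine {H,I,J} on symbol p: members go to different blocks, giving {H,I} and {J}.
Split {A,C,D} by δ(·,q) → {A,C} and {D}.
Stable partition: {H,I} | {A,C} | {J} | {D} — 4 equivalence classes.
H and I lie in the same block of the stable partition, so they are equivalent — no string distinguishes them.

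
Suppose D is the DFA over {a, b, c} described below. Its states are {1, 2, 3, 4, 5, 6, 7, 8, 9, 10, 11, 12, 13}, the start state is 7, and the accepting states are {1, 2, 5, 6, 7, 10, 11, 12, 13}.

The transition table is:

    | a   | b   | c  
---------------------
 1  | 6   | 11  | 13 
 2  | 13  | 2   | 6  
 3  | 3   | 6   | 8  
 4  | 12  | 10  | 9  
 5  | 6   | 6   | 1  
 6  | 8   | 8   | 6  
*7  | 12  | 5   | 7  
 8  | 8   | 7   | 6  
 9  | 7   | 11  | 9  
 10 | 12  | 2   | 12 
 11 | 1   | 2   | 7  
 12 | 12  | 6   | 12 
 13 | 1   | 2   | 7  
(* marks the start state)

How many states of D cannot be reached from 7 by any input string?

BFS from 7 reaches {1, 2, 5, 6, 7, 8, 11, 12, 13}; the 4 state(s) 3, 4, 9, 10 are never visited.

4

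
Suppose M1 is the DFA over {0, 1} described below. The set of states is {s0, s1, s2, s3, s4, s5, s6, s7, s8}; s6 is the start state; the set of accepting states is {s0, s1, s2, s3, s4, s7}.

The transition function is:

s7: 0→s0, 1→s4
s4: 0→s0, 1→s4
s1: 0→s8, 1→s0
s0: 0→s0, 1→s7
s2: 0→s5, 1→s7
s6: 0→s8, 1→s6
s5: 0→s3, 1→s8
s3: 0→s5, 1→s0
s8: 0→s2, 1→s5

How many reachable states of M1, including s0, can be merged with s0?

3

First remove the unreachable states {s1}; 8 states remain.
Initial partition by acceptance: {s0,s2,s3,s4,s7} | {s5,s6,s8}.
On input 0, block {s0,s2,s3,s4,s7} splits into {s0,s4,s7} and {s2,s3}.
On input 0, block {s5,s6,s8} splits into {s5,s8} and {s6}.
The partition is now stable with 4 blocks: {s0,s4,s7} | {s5,s8} | {s2,s3} | {s6}.
The equivalence class containing s0 is {s0,s4,s7}, of size 3.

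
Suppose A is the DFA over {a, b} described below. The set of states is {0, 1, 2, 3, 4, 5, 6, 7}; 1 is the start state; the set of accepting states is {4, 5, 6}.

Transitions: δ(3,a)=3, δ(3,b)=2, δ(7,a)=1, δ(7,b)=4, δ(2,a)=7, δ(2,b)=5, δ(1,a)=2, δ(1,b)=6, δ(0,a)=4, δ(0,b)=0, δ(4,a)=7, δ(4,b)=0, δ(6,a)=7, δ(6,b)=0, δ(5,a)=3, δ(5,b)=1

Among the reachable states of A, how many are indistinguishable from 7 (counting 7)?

1

Initial partition by acceptance: {4,5,6} | {0,1,2,3,7}.
Split {0,1,2,3,7} by δ(·,a) → {1,2,3,7} and {0}.
On input b, block {4,5,6} splits into {4,6} and {5}.
Split {1,2,3,7} by δ(·,b) → {1,7} and {2} and {3}.
Split {1,7} by δ(·,a) → {1} and {7}.
The partition is now stable with 7 blocks: {4,6} | {1} | {0} | {5} | {2} | {3} | {7}.
The equivalence class containing 7 is {7}, of size 1.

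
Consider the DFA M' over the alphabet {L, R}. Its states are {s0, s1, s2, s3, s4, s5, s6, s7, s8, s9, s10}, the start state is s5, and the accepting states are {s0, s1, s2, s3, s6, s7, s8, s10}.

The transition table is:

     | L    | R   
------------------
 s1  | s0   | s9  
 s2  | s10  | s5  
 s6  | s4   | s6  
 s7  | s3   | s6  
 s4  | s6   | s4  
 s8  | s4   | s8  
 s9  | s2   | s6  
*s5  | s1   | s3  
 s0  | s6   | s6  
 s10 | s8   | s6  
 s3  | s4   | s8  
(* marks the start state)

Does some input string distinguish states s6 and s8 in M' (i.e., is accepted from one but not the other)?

States {s7} cannot be reached from the start state, so discard them.
P0 = {s0,s1,s2,s3,s6,s8,s10} | {s4,s5,s9}.
Refine {s0,s1,s2,s3,s6,s8,s10} on symbol L: members go to different blocks, giving {s0,s1,s2,s10} and {s3,s6,s8}.
On input L, block {s0,s1,s2,s10} splits into {s0,s10} and {s1,s2}.
Refine {s4,s5,s9} on symbol L: members go to different blocks, giving {s5,s9} and {s4}.
The partition is now stable with 5 blocks: {s0,s10} | {s5,s9} | {s3,s6,s8} | {s1,s2} | {s4}.
s6 and s8 lie in the same block of the stable partition, so they are equivalent — no string distinguishes them.

No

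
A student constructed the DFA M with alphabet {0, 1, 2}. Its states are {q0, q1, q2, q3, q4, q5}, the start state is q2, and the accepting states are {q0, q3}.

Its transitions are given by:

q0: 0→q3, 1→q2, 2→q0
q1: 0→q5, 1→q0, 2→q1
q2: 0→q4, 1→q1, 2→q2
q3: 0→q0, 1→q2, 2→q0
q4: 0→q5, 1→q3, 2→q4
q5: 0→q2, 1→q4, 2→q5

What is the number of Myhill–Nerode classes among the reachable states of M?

All states are reachable from the start state.
Initial partition by acceptance: {q0,q3} | {q1,q2,q4,q5}.
Split {q1,q2,q4,q5} by δ(·,1) → {q1,q4} and {q2,q5}.
Split {q2,q5} by δ(·,0) → {q2} and {q5}.
The partition is now stable with 4 blocks: {q0,q3} | {q1,q4} | {q2} | {q5}.

4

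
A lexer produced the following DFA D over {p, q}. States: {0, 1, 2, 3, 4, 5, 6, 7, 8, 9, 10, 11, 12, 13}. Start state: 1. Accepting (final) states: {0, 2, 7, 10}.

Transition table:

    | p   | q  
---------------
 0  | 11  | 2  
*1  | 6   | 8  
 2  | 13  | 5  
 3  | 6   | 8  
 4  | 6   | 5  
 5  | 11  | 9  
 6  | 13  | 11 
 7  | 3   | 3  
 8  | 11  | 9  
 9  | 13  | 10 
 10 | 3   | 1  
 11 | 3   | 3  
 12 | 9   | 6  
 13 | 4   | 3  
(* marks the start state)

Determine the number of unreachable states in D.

4

Starting at 1 and following transitions, the reachable set is {1, 3, 4, 5, 6, 8, 9, 10, 11, 13}. That leaves 0, 2, 7, 12 unreachable — 4 in total.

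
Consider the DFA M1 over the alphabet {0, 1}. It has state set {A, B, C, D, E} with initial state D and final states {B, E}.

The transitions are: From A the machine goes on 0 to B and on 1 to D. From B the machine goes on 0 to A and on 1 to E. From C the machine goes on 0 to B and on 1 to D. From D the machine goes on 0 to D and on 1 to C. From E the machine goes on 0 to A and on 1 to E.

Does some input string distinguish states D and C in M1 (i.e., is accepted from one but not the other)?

Yes

Initial partition by acceptance: {B,E} | {A,C,D}.
Split {A,C,D} by δ(·,0) → {A,C} and {D}.
Stable partition: {B,E} | {A,C} | {D} — 3 equivalence classes.
D and C end up in different blocks, so they are distinguishable. For instance, the string '0' is accepted from only C.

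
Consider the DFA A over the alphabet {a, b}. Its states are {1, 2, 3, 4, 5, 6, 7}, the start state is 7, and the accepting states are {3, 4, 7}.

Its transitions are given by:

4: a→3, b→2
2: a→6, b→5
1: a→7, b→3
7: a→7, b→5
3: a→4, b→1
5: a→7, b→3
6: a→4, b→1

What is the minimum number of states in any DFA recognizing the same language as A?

6

P0 = {3,4,7} | {1,2,5,6}.
Refine {1,2,5,6} on symbol a: members go to different blocks, giving {1,5,6} and {2}.
On input b, block {3,4,7} splits into {3,7} and {4}.
Refine {3,7} on symbol a: members go to different blocks, giving {3} and {7}.
Split {1,5,6} by δ(·,a) → {1,5} and {6}.
The partition is now stable with 6 blocks: {3} | {1,5} | {2} | {4} | {7} | {6}.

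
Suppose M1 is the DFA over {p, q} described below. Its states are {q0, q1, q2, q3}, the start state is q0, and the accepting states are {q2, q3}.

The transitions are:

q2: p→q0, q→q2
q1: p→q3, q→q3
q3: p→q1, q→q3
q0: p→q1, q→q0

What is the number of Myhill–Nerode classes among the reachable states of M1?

States {q2} cannot be reached from the start state, so discard them.
Start with accepting vs non-accepting: {q3} | {q0,q1}.
On input p, block {q0,q1} splits into {q0} and {q1}.
Stable partition: {q3} | {q0} | {q1} — 3 equivalence classes.

3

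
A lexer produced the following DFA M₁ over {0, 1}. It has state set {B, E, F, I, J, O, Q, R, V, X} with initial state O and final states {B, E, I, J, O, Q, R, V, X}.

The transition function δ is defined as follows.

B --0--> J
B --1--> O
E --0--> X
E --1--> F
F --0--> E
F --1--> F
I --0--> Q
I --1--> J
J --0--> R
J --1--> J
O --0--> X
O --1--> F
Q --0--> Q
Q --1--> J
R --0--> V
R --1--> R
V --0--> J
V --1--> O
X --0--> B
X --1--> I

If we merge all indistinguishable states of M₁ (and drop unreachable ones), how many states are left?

7

Every state is reachable, so we keep all 10.
Start with accepting vs non-accepting: {B,E,I,J,O,Q,R,V,X} | {F}.
On input 1, block {B,E,I,J,O,Q,R,V,X} splits into {B,I,J,Q,R,V,X} and {E,O}.
Split {B,I,J,Q,R,V,X} by δ(·,1) → {I,J,Q,R,X} and {B,V}.
Refine {I,J,Q,R,X} on symbol 0: members go to different blocks, giving {I,J,Q} and {R,X}.
Split {I,J,Q} by δ(·,0) → {I,Q} and {J}.
On input 1, block {R,X} splits into {X} and {R}.
No further refinement is possible. Final partition (7 blocks): {I,Q} | {F} | {E,O} | {B,V} | {X} | {J} | {R}.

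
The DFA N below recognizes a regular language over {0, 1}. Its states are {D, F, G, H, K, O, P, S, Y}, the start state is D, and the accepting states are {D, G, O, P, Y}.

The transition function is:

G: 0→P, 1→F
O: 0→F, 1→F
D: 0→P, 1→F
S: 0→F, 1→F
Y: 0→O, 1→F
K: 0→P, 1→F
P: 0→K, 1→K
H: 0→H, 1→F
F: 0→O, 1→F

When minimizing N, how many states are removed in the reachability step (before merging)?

4

No path from D leads to G, H, S, Y; the other 5 states are all reachable.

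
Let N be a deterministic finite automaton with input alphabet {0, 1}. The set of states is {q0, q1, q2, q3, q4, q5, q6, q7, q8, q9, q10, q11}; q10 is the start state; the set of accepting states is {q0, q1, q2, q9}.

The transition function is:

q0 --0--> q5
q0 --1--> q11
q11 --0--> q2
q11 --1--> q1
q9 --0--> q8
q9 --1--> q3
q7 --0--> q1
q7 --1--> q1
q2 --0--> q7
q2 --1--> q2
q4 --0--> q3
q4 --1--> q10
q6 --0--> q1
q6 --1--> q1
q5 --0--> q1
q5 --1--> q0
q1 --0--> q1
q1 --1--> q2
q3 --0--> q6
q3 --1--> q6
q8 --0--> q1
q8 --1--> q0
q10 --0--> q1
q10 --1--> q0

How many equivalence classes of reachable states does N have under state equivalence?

6

Reachable states from the start: {q0,q1,q2,q5,q7,q10,q11}. Unreachable: {q3,q4,q6,q8,q9} — drop them.
P0 = {q0,q1,q2} | {q5,q7,q10,q11}.
On input 0, block {q0,q1,q2} splits into {q0,q2} and {q1}.
On input 1, block {q0,q2} splits into {q0} and {q2}.
Split {q5,q7,q10,q11} by δ(·,0) → {q5,q7,q10} and {q11}.
Split {q5,q7,q10} by δ(·,1) → {q5,q10} and {q7}.
The partition is now stable with 6 blocks: {q0} | {q5,q10} | {q1} | {q2} | {q11} | {q7}.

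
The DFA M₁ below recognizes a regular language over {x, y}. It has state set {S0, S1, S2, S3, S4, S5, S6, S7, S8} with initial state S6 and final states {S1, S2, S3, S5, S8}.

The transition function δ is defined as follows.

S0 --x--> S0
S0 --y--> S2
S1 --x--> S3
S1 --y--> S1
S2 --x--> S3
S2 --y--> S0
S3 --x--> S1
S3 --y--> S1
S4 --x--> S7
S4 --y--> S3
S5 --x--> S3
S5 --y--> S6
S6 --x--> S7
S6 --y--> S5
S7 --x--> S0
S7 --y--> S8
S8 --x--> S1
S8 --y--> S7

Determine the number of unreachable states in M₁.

1

BFS from S6 reaches {S0, S1, S2, S3, S5, S6, S7, S8}; the 1 state(s) S4 are never visited.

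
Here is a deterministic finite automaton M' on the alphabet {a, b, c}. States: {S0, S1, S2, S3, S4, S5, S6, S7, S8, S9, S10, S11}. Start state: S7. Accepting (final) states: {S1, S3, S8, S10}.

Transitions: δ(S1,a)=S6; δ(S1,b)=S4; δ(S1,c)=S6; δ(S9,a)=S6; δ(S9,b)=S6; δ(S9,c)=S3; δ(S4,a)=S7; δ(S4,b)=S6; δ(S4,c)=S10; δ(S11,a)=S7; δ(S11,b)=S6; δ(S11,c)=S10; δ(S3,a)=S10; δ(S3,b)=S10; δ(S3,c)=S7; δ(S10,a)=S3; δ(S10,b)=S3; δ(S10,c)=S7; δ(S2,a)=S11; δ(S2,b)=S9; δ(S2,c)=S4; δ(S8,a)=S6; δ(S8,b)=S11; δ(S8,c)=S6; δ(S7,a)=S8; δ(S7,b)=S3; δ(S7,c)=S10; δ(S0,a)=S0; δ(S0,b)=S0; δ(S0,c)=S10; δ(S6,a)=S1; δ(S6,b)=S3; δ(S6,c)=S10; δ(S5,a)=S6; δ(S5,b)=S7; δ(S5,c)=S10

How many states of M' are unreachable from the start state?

4

Starting at S7 and following transitions, the reachable set is {S1, S3, S4, S6, S7, S8, S10, S11}. That leaves S0, S2, S5, S9 unreachable — 4 in total.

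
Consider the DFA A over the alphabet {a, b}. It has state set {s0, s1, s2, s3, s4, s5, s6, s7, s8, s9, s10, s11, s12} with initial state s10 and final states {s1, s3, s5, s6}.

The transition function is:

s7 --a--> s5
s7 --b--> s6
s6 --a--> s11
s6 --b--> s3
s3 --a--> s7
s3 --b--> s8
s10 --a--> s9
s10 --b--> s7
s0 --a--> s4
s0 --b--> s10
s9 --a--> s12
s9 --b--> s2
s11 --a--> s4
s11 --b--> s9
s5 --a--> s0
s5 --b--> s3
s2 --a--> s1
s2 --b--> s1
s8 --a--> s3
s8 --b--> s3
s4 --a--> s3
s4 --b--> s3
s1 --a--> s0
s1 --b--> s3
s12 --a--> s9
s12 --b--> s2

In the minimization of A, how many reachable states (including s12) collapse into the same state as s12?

Every state is reachable, so we keep all 13.
Start with accepting vs non-accepting: {s1,s3,s5,s6} | {s0,s2,s4,s7,s8,s9,s10,s11,s12}.
On input b, block {s1,s3,s5,s6} splits into {s1,s5,s6} and {s3}.
On input a, block {s0,s2,s4,s7,s8,s9,s10,s11,s12} splits into {s0,s9,s10,s11,s12} and {s2,s7} and {s4,s8}.
On input a, block {s0,s9,s10,s11,s12} splits into {s9,s10,s12} and {s0,s11}.
Stable partition: {s1,s5,s6} | {s9,s10,s12} | {s3} | {s2,s7} | {s4,s8} | {s0,s11} — 6 equivalence classes.
State s12 belongs to the block {s9,s10,s12}, which has 3 states.

3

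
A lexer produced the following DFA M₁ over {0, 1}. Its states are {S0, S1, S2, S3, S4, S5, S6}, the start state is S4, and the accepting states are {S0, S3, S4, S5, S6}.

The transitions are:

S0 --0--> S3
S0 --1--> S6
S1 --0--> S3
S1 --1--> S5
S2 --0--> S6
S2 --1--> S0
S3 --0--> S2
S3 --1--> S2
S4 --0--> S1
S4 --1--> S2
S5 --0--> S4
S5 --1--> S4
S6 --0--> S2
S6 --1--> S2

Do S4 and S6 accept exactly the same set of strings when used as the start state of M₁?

Yes

P0 = {S0,S3,S4,S5,S6} | {S1,S2}.
Refine {S0,S3,S4,S5,S6} on symbol 0: members go to different blocks, giving {S3,S4,S6} and {S0,S5}.
No further refinement is possible. Final partition (3 blocks): {S3,S4,S6} | {S1,S2} | {S0,S5}.
S4 and S6 lie in the same block of the stable partition, so they are equivalent — no string distinguishes them.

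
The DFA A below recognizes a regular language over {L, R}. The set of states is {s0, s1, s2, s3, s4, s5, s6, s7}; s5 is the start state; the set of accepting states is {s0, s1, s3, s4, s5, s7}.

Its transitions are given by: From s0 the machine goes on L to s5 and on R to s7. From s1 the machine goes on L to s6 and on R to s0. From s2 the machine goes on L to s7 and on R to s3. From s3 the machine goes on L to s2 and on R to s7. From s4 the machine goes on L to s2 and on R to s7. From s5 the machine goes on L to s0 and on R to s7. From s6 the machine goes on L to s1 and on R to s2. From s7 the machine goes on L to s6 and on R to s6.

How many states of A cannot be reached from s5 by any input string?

1

Starting at s5 and following transitions, the reachable set is {s0, s1, s2, s3, s5, s6, s7}. That leaves s4 unreachable — 1 in total.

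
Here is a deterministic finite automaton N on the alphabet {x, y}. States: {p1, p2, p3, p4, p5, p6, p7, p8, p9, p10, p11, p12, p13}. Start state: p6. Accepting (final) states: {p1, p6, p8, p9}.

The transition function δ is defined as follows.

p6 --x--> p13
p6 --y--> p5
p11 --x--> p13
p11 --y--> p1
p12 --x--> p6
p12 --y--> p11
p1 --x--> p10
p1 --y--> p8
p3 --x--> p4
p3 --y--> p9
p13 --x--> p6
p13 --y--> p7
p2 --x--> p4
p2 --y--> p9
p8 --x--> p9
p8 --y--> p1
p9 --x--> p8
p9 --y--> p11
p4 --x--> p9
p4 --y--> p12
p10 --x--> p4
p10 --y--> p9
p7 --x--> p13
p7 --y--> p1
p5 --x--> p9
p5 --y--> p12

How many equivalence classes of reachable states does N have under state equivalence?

States {p2,p3} cannot be reached from the start state, so discard them.
Initial partition by acceptance: {p1,p6,p8,p9} | {p4,p5,p7,p10,p11,p12,p13}.
Split {p1,p6,p8,p9} by δ(·,x) → {p1,p6} and {p8,p9}.
Refine {p1,p6} on symbol y: members go to different blocks, giving {p1} and {p6}.
Split {p4,p5,p7,p10,p11,p12,p13} by δ(·,x) → {p7,p10,p11} and {p4,p5} and {p12,p13}.
Split {p7,p10,p11} by δ(·,x) → {p7,p11} and {p10}.
Refine {p8,p9} on symbol y: members go to different blocks, giving {p8} and {p9}.
No further refinement is possible. Final partition (8 blocks): {p1} | {p7,p11} | {p8} | {p6} | {p4,p5} | {p12,p13} | {p10} | {p9}.

8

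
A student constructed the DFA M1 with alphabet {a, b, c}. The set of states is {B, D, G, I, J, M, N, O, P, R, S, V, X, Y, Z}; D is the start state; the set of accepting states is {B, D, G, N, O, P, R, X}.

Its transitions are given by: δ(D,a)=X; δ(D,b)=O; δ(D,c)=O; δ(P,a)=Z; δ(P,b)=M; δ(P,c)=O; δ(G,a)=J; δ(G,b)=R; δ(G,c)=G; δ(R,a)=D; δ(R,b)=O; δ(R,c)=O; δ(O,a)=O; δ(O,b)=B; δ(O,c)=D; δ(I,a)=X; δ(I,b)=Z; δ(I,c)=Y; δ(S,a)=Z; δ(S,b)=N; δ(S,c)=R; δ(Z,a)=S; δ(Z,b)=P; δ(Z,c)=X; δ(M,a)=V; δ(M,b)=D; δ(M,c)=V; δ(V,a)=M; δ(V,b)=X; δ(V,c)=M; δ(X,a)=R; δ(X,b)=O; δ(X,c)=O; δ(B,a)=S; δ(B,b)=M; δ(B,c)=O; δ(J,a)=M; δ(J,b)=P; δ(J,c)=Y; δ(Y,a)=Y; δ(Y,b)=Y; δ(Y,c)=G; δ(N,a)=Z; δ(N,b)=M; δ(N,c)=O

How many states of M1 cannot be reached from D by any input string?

No path from D leads to G, I, J, Y; the other 11 states are all reachable.

4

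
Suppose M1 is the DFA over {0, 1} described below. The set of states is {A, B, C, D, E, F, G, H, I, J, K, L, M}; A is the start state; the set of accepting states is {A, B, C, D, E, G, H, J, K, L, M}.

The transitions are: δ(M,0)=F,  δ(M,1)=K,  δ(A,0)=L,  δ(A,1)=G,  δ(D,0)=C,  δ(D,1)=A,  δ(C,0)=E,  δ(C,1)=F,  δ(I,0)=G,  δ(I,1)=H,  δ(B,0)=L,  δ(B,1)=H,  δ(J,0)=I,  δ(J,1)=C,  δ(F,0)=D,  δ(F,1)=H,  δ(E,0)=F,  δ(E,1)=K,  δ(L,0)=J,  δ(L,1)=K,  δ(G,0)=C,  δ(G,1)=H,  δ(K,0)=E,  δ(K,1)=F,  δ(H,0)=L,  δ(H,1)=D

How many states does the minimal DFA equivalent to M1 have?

First remove the unreachable states {B,M}; 11 states remain.
Start with accepting vs non-accepting: {A,C,D,E,G,H,J,K,L} | {F,I}.
Refine {A,C,D,E,G,H,J,K,L} on symbol 0: members go to different blocks, giving {A,C,D,G,H,K,L} and {E,J}.
On input 0, block {A,C,D,G,H,K,L} splits into {A,D,G,H} and {C,K,L}.
Split {C,K,L} by δ(·,1) → {C,K} and {L}.
Refine {A,D,G,H} on symbol 0: members go to different blocks, giving {A,H} and {D,G}.
No further refinement is possible. Final partition (6 blocks): {A,H} | {F,I} | {E,J} | {C,K} | {L} | {D,G}.

6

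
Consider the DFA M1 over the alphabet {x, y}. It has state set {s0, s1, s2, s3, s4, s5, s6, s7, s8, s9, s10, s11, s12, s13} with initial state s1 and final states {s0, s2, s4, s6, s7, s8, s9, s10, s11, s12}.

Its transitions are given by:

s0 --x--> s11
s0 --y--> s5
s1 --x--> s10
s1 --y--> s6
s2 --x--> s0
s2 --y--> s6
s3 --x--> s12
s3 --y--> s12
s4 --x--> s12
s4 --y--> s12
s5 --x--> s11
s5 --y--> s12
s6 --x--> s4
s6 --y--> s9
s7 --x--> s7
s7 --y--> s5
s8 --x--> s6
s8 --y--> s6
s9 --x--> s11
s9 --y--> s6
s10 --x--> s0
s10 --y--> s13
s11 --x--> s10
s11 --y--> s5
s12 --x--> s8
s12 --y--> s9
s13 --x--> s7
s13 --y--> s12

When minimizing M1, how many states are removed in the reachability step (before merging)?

Starting at s1 and following transitions, the reachable set is {s0, s1, s4, s5, s6, s7, s8, s9, s10, s11, s12, s13}. That leaves s2, s3 unreachable — 2 in total.

2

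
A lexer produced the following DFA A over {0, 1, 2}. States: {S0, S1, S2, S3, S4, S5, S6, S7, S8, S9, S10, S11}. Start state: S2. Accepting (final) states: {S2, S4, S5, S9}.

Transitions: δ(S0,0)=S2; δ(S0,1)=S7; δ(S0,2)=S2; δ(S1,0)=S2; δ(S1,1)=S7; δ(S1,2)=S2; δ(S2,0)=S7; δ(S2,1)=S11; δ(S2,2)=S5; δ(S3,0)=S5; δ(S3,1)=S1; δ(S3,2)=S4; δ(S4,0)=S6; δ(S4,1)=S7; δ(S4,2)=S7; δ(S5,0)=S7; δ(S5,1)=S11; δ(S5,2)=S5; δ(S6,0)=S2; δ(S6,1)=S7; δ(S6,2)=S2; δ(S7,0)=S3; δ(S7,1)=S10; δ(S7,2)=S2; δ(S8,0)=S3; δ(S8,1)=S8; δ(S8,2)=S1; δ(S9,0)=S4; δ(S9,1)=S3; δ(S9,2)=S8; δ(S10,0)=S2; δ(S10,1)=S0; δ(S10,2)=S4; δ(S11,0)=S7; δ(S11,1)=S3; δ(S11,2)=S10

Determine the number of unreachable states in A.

2

No path from S2 leads to S8, S9; the other 10 states are all reachable.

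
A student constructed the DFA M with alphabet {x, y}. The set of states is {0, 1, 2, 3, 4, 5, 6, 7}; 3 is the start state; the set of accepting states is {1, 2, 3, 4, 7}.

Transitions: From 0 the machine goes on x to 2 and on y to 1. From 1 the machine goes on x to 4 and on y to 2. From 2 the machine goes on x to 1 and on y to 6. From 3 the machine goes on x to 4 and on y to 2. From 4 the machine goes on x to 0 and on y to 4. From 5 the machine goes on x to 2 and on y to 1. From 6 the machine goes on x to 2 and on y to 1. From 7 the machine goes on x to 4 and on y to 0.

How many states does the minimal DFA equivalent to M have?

4

First remove the unreachable states {5,7}; 6 states remain.
P0 = {1,2,3,4} | {0,6}.
On input x, block {1,2,3,4} splits into {1,2,3} and {4}.
On input x, block {1,2,3} splits into {1,3} and {2}.
No further refinement is possible. Final partition (4 blocks): {1,3} | {0,6} | {4} | {2}.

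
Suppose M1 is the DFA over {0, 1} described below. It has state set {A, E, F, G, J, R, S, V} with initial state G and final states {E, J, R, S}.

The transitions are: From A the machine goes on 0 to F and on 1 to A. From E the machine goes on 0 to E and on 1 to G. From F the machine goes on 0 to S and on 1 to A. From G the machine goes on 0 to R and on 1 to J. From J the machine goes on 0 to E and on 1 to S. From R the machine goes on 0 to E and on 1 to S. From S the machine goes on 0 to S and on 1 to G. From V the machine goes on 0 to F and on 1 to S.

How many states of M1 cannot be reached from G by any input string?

3

No path from G leads to A, F, V; the other 5 states are all reachable.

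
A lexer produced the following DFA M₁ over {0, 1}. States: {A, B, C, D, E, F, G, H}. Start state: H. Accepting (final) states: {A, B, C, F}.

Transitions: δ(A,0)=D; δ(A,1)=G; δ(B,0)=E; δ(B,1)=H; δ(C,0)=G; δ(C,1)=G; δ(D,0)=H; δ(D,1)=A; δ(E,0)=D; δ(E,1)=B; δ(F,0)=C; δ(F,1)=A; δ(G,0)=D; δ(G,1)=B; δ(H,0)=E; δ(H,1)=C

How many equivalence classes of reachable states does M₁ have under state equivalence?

2

First remove the unreachable states {F}; 7 states remain.
Initial partition by acceptance: {A,B,C} | {D,E,G,H}.
No further refinement is possible. Final partition (2 blocks): {A,B,C} | {D,E,G,H}.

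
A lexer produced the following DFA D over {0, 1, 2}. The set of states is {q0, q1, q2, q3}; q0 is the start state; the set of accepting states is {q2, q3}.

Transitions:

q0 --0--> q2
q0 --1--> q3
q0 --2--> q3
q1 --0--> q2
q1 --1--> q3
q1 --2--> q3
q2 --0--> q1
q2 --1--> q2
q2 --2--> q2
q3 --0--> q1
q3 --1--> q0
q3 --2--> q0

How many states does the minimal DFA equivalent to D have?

3

Start with accepting vs non-accepting: {q2,q3} | {q0,q1}.
Split {q2,q3} by δ(·,1) → {q2} and {q3}.
The partition is now stable with 3 blocks: {q2} | {q0,q1} | {q3}.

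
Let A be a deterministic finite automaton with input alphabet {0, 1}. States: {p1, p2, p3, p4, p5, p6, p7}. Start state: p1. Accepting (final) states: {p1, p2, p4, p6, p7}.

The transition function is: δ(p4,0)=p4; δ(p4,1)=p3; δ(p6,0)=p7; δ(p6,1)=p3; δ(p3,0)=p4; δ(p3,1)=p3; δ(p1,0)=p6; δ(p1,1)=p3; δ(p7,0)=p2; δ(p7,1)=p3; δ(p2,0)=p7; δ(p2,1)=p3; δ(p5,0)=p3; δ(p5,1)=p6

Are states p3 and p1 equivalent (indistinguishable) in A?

Reachable states from the start: {p1,p2,p3,p4,p6,p7}. Unreachable: {p5} — drop them.
Start with accepting vs non-accepting: {p1,p2,p4,p6,p7} | {p3}.
The partition is now stable with 2 blocks: {p1,p2,p4,p6,p7} | {p3}.
p3 and p1 end up in different blocks, so they are distinguishable. For instance, the string 'ε' is accepted from only p1.

No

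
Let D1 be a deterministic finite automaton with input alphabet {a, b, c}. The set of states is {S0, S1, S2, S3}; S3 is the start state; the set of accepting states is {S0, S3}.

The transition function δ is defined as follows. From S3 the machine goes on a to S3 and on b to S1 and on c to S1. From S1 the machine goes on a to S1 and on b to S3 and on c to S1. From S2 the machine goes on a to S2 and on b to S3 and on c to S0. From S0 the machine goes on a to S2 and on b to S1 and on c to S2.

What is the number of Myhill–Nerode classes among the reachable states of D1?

2

States {S0,S2} cannot be reached from the start state, so discard them.
P0 = {S3} | {S1}.
Stable partition: {S3} | {S1} — 2 equivalence classes.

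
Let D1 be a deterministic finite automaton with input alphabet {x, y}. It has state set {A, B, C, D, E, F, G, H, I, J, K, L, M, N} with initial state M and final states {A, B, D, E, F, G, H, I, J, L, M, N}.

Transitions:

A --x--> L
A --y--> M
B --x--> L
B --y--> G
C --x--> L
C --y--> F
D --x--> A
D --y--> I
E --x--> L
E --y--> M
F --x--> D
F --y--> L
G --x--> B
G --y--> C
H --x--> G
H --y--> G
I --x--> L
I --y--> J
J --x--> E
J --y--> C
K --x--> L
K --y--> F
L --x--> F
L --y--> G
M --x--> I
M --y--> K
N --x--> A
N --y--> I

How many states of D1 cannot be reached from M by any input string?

BFS from M reaches {A, B, C, D, E, F, G, I, J, K, L, M}; the 2 state(s) H, N are never visited.

2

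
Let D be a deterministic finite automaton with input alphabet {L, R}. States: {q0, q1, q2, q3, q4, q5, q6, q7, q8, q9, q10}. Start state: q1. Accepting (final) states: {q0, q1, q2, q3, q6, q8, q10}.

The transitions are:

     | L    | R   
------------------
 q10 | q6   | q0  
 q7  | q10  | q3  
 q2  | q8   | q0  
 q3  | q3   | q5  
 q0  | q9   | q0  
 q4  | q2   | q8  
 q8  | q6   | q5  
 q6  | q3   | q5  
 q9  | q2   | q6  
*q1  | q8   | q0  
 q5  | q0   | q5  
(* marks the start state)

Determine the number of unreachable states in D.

3

BFS from q1 reaches {q0, q1, q2, q3, q5, q6, q8, q9}; the 3 state(s) q4, q7, q10 are never visited.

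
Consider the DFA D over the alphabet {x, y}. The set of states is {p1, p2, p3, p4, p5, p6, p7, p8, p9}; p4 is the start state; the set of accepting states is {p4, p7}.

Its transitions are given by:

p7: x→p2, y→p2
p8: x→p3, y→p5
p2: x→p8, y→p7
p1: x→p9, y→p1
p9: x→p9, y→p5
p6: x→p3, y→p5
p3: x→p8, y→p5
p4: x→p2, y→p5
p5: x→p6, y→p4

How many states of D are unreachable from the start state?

2

No path from p4 leads to p1, p9; the other 7 states are all reachable.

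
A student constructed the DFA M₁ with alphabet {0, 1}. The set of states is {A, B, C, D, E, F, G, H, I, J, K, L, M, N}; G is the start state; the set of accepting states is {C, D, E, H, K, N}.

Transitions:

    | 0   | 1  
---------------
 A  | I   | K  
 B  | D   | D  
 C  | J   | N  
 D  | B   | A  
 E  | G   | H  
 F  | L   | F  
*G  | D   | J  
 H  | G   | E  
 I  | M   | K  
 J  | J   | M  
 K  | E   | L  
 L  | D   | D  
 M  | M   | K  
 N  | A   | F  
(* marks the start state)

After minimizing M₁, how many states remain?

7

Reachable states from the start: {A,B,D,E,G,H,I,J,K,L,M}. Unreachable: {C,F,N} — drop them.
P0 = {D,E,H,K} | {A,B,G,I,J,L,M}.
Refine {D,E,H,K} on symbol 0: members go to different blocks, giving {D,E,H} and {K}.
Split {D,E,H} by δ(·,1) → {E,H} and {D}.
Refine {A,B,G,I,J,L,M} on symbol 0: members go to different blocks, giving {A,I,J,M} and {B,G,L}.
Split {A,I,J,M} by δ(·,1) → {A,I,M} and {J}.
On input 1, block {B,G,L} splits into {B,L} and {G}.
Stable partition: {E,H} | {A,I,M} | {K} | {D} | {B,L} | {J} | {G} — 7 equivalence classes.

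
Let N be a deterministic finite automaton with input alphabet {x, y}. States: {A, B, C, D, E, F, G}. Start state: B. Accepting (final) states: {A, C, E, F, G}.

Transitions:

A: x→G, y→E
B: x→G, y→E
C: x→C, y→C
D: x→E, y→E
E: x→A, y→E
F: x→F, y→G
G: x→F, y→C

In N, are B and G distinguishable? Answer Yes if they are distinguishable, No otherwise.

Yes

Reachable states from the start: {A,B,C,E,F,G}. Unreachable: {D} — drop them.
Start with accepting vs non-accepting: {A,C,E,F,G} | {B}.
No further refinement is possible. Final partition (2 blocks): {A,C,E,F,G} | {B}.
B and G end up in different blocks, so they are distinguishable. For instance, the string 'ε' is accepted from only G.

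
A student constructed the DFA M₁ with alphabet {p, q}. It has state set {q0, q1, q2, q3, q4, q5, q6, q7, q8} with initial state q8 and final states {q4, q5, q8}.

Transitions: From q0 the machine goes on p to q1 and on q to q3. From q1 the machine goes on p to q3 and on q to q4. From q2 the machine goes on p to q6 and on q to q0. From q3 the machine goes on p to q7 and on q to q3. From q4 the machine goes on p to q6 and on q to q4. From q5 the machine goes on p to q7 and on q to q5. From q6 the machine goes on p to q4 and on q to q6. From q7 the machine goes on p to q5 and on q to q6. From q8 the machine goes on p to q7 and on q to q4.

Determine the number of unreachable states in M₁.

4

No path from q8 leads to q0, q1, q2, q3; the other 5 states are all reachable.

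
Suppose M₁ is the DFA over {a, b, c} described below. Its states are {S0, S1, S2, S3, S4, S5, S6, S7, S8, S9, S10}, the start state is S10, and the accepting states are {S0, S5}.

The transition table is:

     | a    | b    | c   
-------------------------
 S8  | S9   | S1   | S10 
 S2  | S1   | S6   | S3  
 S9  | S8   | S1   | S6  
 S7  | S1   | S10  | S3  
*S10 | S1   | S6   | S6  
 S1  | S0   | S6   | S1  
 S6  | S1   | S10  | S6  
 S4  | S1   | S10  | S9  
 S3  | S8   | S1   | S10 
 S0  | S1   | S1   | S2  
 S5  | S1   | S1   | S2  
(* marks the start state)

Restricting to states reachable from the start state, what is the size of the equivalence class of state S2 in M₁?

Reachable states from the start: {S0,S1,S2,S3,S6,S8,S9,S10}. Unreachable: {S4,S5,S7} — drop them.
Initial partition by acceptance: {S0} | {S1,S2,S3,S6,S8,S9,S10}.
Split {S1,S2,S3,S6,S8,S9,S10} by δ(·,a) → {S2,S3,S6,S8,S9,S10} and {S1}.
On input a, block {S2,S3,S6,S8,S9,S10} splits into {S2,S6,S10} and {S3,S8,S9}.
Split {S2,S6,S10} by δ(·,c) → {S6,S10} and {S2}.
The partition is now stable with 5 blocks: {S0} | {S6,S10} | {S1} | {S3,S8,S9} | {S2}.
State S2 belongs to the block {S2}, which has 1 states.

1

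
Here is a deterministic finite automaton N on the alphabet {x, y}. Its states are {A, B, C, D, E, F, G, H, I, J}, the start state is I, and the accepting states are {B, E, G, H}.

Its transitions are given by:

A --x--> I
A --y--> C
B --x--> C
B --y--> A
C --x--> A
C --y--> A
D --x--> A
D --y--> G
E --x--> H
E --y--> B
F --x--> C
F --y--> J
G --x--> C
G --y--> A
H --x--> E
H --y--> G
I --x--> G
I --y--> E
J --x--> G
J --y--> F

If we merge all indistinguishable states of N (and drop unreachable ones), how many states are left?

5

First remove the unreachable states {D,F,J}; 7 states remain.
Initial partition by acceptance: {B,E,G,H} | {A,C,I}.
Refine {B,E,G,H} on symbol x: members go to different blocks, giving {B,G} and {E,H}.
Refine {A,C,I} on symbol x: members go to different blocks, giving {A,C} and {I}.
On input x, block {A,C} splits into {A} and {C}.
No further refinement is possible. Final partition (5 blocks): {B,G} | {A} | {E,H} | {I} | {C}.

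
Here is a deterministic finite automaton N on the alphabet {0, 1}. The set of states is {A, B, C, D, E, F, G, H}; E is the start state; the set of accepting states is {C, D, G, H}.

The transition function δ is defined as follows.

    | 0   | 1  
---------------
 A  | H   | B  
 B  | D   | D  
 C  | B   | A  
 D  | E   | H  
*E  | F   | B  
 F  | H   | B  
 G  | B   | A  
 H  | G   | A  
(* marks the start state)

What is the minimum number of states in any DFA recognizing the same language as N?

6

States {C} cannot be reached from the start state, so discard them.
Initial partition by acceptance: {D,G,H} | {A,B,E,F}.
On input 0, block {D,G,H} splits into {D,G} and {H}.
Refine {D,G} on symbol 1: members go to different blocks, giving {D} and {G}.
On input 0, block {A,B,E,F} splits into {A,F} and {B} and {E}.
The partition is now stable with 6 blocks: {D} | {A,F} | {H} | {G} | {B} | {E}.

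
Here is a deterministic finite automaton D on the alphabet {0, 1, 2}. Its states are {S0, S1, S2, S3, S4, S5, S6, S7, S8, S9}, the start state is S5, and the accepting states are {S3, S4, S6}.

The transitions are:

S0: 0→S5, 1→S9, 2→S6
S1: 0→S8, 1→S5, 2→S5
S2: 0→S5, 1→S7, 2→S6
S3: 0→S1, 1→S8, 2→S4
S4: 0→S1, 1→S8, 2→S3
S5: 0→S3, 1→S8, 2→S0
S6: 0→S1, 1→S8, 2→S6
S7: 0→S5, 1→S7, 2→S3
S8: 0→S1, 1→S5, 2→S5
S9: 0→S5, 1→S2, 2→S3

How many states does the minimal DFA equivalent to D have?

4

Every state is reachable, so we keep all 10.
Initial partition by acceptance: {S3,S4,S6} | {S0,S1,S2,S5,S7,S8,S9}.
Split {S0,S1,S2,S5,S7,S8,S9} by δ(·,0) → {S0,S1,S2,S7,S8,S9} and {S5}.
Refine {S0,S1,S2,S7,S8,S9} on symbol 0: members go to different blocks, giving {S0,S2,S7,S9} and {S1,S8}.
The partition is now stable with 4 blocks: {S3,S4,S6} | {S0,S2,S7,S9} | {S5} | {S1,S8}.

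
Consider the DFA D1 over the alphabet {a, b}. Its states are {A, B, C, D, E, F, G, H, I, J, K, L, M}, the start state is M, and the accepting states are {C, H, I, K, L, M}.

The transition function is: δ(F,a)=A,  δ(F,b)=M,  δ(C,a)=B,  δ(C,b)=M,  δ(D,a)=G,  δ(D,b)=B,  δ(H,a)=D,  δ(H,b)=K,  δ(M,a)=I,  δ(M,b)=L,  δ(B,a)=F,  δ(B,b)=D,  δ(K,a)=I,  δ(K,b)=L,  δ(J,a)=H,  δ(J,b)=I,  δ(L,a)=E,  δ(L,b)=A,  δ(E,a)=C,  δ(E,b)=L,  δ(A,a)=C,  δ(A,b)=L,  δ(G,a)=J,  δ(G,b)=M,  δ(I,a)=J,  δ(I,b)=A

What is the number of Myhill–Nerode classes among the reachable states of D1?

All states are reachable from the start state.
P0 = {C,H,I,K,L,M} | {A,B,D,E,F,G,J}.
Refine {C,H,I,K,L,M} on symbol a: members go to different blocks, giving {C,H,I,L} and {K,M}.
Split {C,H,I,L} by δ(·,b) → {C,H} and {I,L}.
Split {A,B,D,E,F,G,J} by δ(·,a) → {B,D,F,G} and {A,E,J}.
On input a, block {B,D,F,G} splits into {B,D} and {F,G}.
No further refinement is possible. Final partition (6 blocks): {C,H} | {B,D} | {K,M} | {I,L} | {A,E,J} | {F,G}.

6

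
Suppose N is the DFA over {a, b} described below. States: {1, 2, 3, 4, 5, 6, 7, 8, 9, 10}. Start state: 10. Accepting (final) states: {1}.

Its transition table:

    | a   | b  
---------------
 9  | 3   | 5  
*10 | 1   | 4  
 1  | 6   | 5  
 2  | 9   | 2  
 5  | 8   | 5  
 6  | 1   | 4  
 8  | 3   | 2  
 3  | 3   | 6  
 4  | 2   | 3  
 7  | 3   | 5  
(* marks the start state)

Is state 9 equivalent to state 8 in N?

Yes

First remove the unreachable states {7}; 9 states remain.
P0 = {1} | {2,3,4,5,6,8,9,10}.
On input a, block {2,3,4,5,6,8,9,10} splits into {2,3,4,5,8,9} and {6,10}.
Refine {2,3,4,5,8,9} on symbol b: members go to different blocks, giving {2,4,5,8,9} and {3}.
Split {2,4,5,8,9} by δ(·,a) → {2,4,5} and {8,9}.
On input a, block {2,4,5} splits into {2,5} and {4}.
No further refinement is possible. Final partition (6 blocks): {1} | {2,5} | {6,10} | {3} | {8,9} | {4}.
9 and 8 lie in the same block of the stable partition, so they are equivalent — no string distinguishes them.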